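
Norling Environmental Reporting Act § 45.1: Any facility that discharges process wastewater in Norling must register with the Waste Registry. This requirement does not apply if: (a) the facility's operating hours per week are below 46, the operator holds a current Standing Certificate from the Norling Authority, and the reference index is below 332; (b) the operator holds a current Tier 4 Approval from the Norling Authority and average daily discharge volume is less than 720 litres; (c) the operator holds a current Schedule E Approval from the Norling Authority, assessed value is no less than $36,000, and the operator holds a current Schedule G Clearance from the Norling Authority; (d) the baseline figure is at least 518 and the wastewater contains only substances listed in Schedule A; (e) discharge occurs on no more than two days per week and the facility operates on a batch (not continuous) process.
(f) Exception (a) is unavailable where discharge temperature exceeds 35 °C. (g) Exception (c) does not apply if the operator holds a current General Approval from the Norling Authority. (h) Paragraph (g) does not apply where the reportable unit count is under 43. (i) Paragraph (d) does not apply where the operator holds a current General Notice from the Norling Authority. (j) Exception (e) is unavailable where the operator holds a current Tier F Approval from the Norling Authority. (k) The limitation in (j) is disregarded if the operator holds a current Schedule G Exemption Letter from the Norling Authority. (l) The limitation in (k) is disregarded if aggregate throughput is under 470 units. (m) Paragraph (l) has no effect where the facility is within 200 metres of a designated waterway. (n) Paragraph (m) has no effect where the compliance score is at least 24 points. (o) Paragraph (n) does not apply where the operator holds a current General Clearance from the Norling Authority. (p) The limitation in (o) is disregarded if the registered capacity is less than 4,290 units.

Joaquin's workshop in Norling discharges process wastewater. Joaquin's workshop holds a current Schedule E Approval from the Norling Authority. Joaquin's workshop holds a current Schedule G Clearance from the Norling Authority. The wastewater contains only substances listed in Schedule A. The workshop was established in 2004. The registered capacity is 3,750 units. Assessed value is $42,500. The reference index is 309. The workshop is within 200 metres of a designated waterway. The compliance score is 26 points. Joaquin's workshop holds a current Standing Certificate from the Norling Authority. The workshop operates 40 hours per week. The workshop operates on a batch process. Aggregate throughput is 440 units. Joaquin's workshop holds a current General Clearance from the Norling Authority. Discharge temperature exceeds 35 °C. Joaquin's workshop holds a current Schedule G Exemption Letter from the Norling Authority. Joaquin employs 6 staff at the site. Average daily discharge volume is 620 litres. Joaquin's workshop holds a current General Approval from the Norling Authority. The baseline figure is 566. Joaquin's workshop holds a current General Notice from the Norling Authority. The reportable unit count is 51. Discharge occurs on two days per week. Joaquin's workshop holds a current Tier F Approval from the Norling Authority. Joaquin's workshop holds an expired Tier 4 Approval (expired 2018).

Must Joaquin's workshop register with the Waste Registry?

All of (a)'s requirements are met (the facility's operating hours per week are 40, below the 46 limit; a current Standing Certificate is held; the reference index is 309, below the 332 limit). However, paragraph (f) must be considered: (f) operates against (a): discharge temperature exceeds 35 °C. So (a) is unavailable.
Exception (b) does not apply: no current Tier 4 Approval is held.
Exception (c)'s conditions are all satisfied: a current Schedule E Approval is held; assessed value is $42,500, meeting the $36,000 threshold; a current Schedule G Clearance is held. Turning to paragraphs (g)–(h): (g) operates against (c): a current General Approval is held. (h), which would lift (g), does not operate here — the reportable unit count is 51, not under 43. Exception (c) does not apply.
Exception (d) is satisfied on its face — the baseline figure is 566, meeting the 518 threshold; the wastewater is Schedule-A-only. Turning to paragraph (i): (i) operates — a current General Notice is held. (d) is therefore removed.
Exception (e) is satisfied on its face — discharge occurs on no more than two days per week; the facility operates on a batch process. But: (j) operates against (e): a current Tier F Approval is held. (k) would limit (j) — a current Schedule G Exemption Letter is held — but (l) sets (k) aside: (l) is engaged — aggregate throughput is 440 units, under the 470 units limit. (m) would limit (l) — the workshop is within 200 m of a designated waterway — but (n) sets (m) aside: (n) operates against (m): the compliance score is 26 points, meeting the 24 points threshold. (o) would limit (n) — a current General Clearance is held — but (p) sets (o) aside: (p) operates against (o): the registered capacity is 3,750 units, less than the 4,290 units limit. (e) is therefore removed.
None of the exceptions is available; § 45.1 applies in full.

Yes — Joaquin's workshop must register with the Waste Registry.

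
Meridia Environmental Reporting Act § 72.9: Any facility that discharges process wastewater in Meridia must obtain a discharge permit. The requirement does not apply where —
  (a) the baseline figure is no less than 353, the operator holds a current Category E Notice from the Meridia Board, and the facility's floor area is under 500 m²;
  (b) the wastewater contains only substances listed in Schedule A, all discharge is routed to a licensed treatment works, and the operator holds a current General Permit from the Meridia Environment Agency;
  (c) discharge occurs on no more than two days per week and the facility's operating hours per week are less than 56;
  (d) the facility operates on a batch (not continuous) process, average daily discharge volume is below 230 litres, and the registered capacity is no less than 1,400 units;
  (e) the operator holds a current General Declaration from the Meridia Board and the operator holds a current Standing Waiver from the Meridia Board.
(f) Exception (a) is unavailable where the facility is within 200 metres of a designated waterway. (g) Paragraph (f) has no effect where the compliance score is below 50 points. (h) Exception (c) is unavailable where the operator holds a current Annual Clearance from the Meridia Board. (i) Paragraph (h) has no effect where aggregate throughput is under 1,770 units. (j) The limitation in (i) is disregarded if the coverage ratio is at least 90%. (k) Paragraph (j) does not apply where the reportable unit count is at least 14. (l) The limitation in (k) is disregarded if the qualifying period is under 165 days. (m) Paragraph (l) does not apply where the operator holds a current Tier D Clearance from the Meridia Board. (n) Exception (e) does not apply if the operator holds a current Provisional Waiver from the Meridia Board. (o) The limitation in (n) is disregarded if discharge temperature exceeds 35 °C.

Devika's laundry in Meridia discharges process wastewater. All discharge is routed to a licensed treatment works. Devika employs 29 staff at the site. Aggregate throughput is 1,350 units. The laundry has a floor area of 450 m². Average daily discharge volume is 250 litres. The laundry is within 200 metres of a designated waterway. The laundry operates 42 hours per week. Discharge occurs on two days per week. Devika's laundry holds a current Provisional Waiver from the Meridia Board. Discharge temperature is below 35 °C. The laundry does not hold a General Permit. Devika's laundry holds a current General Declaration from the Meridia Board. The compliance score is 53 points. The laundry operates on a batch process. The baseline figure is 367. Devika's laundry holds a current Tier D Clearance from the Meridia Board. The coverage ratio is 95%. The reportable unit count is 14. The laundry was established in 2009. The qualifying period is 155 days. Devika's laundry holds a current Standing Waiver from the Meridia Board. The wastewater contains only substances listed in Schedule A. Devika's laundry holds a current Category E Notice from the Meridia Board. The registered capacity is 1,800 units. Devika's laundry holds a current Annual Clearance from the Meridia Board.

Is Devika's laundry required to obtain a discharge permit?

No — exception (c) applies; Devika's laundry is not required to obtain a discharge permit.

All of (a)'s requirements are met (the baseline figure is 367, meeting the 353 threshold; a current Category E Notice is held; the facility's floor area is 450 m², under the 500 m² limit). However, paragraphs (f)–(g) must be considered: (f) is engaged — the laundry is within 200 m of a designated waterway. (g) is not triggered (the compliance score is 53 points, not below 50 points), so (f) stands. So (a) is unavailable.
Exception (b) requires that the operator holds a current General Permit from the Meridia Environment Agency; but no General Permit is held, so (b) is unavailable.
Exception (c) is satisfied on its face — discharge occurs on no more than two days per week; the facility's operating hours per week are 42, less than the 56 limit. Applying paragraphs (h)–(m): (h) would limit (c) — a current Annual Clearance is held — but (i) sets (h) aside: (i) is engaged — aggregate throughput is 1,350 units, under the 1,770 units limit. (j) applies (the coverage ratio is 95%, meeting the 90% threshold), but yields to (k): (k) operates against (j): the reportable unit count is 14, meeting the 14 threshold. (l) would limit (k) — the qualifying period is 155 days, under the 165 days limit — but (m) sets (l) aside: (m) operates against (l): a current Tier D Clearance is held. (c) remains available.
Exception (d) fails — average daily discharge volume is 250 litres, not below 230 litres.
Exception (e): a current General Declaration is held; a current Standing Waiver is held — every condition holds. Turning to paragraphs (n)–(o): (n) applies — a current Provisional Waiver is held. (o), which would lift (n), is not triggered — discharge temperature is below 35 °C. So (e) is unavailable.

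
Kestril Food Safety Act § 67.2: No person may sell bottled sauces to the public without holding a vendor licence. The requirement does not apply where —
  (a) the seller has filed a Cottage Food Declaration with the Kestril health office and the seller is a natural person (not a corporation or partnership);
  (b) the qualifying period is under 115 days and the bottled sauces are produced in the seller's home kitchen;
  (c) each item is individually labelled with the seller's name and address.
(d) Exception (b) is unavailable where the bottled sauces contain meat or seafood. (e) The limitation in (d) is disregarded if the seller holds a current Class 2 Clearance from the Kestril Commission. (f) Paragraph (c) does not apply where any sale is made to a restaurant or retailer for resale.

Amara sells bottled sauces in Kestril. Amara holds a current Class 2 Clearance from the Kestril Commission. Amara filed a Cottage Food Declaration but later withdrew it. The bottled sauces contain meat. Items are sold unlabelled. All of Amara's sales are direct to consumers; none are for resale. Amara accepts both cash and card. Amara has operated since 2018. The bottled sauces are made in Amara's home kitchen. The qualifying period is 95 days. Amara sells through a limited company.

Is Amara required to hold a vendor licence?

No — exception (b) applies; Amara is not required to hold a vendor licence.

Exception (a) requires that the seller has filed a Cottage Food Declaration with the Kestril health office; but the Cottage Food Declaration was withdrawn, so (a) is unavailable.
All of (b)'s requirements are met (the qualifying period is 95 days, under the 115 days limit; the bottled sauces are home-kitchen produced). Applying paragraphs (d)–(e): (d) is engaged (the bottled sauces contain meat), but is overridden by (e): (e) is engaged — a current Class 2 Clearance is held. (b) remains available.
Exception (c) fails — items are sold unlabelled.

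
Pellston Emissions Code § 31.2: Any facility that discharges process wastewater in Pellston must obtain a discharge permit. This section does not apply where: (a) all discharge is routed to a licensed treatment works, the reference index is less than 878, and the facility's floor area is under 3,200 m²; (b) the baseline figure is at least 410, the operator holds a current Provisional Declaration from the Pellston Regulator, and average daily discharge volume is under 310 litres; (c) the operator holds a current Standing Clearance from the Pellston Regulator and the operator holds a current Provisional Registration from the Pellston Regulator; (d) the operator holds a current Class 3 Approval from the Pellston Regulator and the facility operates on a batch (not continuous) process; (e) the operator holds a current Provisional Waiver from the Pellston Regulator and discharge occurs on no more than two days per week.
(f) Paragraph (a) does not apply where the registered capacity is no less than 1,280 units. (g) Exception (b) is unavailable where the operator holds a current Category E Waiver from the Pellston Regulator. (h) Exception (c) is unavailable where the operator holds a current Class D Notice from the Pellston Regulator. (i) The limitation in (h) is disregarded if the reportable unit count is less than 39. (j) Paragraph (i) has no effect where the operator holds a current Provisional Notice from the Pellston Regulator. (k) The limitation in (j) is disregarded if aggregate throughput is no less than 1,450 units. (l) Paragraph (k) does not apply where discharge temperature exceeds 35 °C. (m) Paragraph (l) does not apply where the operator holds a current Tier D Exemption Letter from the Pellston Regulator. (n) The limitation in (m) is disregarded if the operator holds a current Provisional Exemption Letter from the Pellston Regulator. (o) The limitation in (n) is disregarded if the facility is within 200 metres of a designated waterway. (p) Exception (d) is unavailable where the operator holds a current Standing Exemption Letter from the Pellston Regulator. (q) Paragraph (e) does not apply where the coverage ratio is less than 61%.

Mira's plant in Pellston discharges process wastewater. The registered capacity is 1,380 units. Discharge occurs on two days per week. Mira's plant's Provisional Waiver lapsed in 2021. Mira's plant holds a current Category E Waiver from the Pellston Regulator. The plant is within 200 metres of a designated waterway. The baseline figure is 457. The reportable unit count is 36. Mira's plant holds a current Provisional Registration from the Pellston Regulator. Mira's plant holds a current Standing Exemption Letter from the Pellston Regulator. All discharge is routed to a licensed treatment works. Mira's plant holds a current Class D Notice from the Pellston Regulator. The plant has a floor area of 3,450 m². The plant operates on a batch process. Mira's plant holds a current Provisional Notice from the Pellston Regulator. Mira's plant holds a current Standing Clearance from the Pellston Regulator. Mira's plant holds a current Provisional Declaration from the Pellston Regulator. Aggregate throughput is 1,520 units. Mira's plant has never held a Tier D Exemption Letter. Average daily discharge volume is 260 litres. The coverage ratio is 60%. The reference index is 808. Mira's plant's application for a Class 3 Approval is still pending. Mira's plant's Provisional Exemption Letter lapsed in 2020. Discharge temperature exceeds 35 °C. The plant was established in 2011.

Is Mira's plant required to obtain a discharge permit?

Yes — Mira's plant must obtain a discharge permit.

Exception (a) requires that the facility's floor area is under 3,200 m²; but the facility's floor area is 3,450 m², not under 3,200 m², so (a) is unavailable.
Exception (b): the baseline figure is 457, meeting the 410 threshold; a current Provisional Declaration is held; average daily discharge volume is 260 litres, under the 310 litres limit — every condition holds. But applying paragraph (g): (g) is engaged — a current Category E Waiver is held. Exception (b) does not apply.
Exception (c) is satisfied on its face — a current Standing Clearance is held; a current Provisional Registration is held. However, paragraphs (h)–(o) must be considered: (h) is triggered — a current Class D Notice is held. (i) would limit (h) — the reportable unit count is 36, less than the 39 limit — but (j) sets (i) aside: (j) applies — a current Provisional Notice is held. (k) is engaged (aggregate throughput is 1,520 units, meeting the 1,450 units threshold), but is itself disapplied by (l): (l) is triggered — discharge temperature exceeds 35 °C. (m), which would lift (l), is inapplicable — no current Tier D Exemption Letter is held. (c) is therefore removed.
Exception (d) fails — the Class 3 Approval is not current.
Exception (e) fails — there is no Provisional Waiver in force.
None of the exceptions is available; § 31.2 applies in full.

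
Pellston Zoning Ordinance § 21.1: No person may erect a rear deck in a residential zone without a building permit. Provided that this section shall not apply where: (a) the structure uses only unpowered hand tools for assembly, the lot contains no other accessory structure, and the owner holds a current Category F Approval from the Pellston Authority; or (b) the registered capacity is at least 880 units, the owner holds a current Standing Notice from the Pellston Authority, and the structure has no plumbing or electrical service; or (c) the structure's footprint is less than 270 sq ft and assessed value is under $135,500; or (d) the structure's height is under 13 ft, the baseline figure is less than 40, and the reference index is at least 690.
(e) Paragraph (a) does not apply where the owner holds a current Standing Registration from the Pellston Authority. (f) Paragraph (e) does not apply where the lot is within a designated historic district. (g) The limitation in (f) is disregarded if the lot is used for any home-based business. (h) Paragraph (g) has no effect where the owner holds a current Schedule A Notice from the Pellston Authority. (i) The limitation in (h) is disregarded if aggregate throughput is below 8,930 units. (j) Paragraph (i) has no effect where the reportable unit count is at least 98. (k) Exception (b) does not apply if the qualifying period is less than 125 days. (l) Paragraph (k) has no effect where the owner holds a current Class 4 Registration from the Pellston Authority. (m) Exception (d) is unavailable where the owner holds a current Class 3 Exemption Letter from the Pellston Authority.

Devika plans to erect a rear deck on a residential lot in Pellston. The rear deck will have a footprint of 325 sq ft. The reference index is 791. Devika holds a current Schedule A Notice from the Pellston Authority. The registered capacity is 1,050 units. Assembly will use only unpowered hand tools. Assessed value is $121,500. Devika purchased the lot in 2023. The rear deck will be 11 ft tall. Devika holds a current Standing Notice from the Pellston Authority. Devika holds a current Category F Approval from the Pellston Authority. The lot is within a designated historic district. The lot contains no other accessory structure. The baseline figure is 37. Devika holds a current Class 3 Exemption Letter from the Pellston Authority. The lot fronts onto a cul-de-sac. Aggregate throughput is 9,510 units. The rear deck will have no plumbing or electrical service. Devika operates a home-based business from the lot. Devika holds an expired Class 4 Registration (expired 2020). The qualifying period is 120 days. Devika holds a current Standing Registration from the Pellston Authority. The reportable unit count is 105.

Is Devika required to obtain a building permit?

Exception (a): assembly uses only hand tools; the lot has no other accessory structure; a current Category F Approval is held — every condition holds. Under paragraphs (e)–(j): (e) would limit (a) — a current Standing Registration is held — but (f) sets (e) aside: (f) is triggered — the lot is in a historic district. (g) operates (a home-based business operates on the lot), but is itself disapplied by (h): (h) operates against (g): a current Schedule A Notice is held. (i) is inapplicable (aggregate throughput is 9,510 units, not below 8,930 units), so (h) stands. So (a) applies.
Exception (b) is satisfied on its face — the registered capacity is 1,050 units, meeting the 880 units threshold; a current Standing Notice is held; there is no plumbing or electrical service. However, paragraphs (k)–(l) must be considered: (k) is engaged — the qualifying period is 120 days, less than the 125 days limit. (l), which would lift (k), does not operate here — there is no Class 4 Registration in force. (b) is therefore removed.
Exception (c) requires that the structure's footprint is less than 270 sq ft; but the structure's footprint is 325 sq ft, not less than 270 sq ft, so (c) is unavailable.
Exception (d) is satisfied on its face — the structure's height is 11 ft, under the 13 ft limit; the baseline figure is 37, less than the 40 limit; the reference index is 791, meeting the 690 threshold. But: (m) operates against (d): a current Class 3 Exemption Letter is held. Exception (d) does not apply.

No — exception (a) applies; Devika does not need a building permit.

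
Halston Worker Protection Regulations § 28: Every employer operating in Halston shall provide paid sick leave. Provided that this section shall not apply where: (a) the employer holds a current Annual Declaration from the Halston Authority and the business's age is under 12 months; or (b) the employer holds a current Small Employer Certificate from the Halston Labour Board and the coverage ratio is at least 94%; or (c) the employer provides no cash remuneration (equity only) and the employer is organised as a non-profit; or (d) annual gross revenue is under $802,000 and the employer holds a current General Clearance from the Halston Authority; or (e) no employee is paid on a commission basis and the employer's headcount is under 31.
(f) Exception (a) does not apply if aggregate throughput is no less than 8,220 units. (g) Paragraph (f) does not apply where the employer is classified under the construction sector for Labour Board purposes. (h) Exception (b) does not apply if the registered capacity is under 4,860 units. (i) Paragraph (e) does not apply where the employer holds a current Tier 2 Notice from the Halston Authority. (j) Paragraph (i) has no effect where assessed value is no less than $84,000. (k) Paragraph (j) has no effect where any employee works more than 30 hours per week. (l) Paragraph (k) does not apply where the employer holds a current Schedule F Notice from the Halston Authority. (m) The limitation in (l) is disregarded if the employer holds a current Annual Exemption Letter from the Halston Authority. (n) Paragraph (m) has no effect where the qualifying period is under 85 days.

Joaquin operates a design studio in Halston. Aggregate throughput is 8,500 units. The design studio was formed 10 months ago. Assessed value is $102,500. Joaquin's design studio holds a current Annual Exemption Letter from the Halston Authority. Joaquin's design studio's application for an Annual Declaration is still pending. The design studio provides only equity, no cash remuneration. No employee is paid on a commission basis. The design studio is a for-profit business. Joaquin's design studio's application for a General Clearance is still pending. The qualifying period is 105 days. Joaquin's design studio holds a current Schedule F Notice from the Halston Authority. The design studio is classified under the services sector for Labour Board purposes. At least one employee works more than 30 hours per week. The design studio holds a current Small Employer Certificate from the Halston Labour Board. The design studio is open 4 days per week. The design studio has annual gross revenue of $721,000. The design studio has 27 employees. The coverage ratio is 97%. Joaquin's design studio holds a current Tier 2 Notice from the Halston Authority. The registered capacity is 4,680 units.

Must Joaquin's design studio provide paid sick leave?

Yes — Joaquin's design studio must provide paid sick leave.

Exception (a) fails — no current Annual Declaration is held.
Exception (b): a current Small Employer Certificate is held; the coverage ratio is 97%, meeting the 94% threshold — every condition holds. However, paragraph (h) must be considered: (h) operates against (b): the registered capacity is 4,680 units, under the 4,860 units limit. (b) is therefore removed.
Exception (c) requires that the employer is organised as a non-profit; but the employer is for-profit, so (c) is unavailable.
Exception (d) does not apply: there is no General Clearance in force.
Exception (e): no employee is paid on commission; the employer's headcount is 27, under the 31 limit — every condition holds. But applying paragraphs (i)–(n): (i) is engaged — a current Tier 2 Notice is held. (j) would limit (i) — assessed value is $102,500, meeting the $84,000 threshold — but (k) sets (j) aside: (k) applies — at least one employee exceeds 30 hours/week. (l) is engaged (a current Schedule F Notice is held), but yields to (m): (m) is triggered — a current Annual Exemption Letter is held. (n) is not engaged (the qualifying period is 105 days, not under 85 days), so (m) stands. (e) is therefore removed.
No exception displaces § 28.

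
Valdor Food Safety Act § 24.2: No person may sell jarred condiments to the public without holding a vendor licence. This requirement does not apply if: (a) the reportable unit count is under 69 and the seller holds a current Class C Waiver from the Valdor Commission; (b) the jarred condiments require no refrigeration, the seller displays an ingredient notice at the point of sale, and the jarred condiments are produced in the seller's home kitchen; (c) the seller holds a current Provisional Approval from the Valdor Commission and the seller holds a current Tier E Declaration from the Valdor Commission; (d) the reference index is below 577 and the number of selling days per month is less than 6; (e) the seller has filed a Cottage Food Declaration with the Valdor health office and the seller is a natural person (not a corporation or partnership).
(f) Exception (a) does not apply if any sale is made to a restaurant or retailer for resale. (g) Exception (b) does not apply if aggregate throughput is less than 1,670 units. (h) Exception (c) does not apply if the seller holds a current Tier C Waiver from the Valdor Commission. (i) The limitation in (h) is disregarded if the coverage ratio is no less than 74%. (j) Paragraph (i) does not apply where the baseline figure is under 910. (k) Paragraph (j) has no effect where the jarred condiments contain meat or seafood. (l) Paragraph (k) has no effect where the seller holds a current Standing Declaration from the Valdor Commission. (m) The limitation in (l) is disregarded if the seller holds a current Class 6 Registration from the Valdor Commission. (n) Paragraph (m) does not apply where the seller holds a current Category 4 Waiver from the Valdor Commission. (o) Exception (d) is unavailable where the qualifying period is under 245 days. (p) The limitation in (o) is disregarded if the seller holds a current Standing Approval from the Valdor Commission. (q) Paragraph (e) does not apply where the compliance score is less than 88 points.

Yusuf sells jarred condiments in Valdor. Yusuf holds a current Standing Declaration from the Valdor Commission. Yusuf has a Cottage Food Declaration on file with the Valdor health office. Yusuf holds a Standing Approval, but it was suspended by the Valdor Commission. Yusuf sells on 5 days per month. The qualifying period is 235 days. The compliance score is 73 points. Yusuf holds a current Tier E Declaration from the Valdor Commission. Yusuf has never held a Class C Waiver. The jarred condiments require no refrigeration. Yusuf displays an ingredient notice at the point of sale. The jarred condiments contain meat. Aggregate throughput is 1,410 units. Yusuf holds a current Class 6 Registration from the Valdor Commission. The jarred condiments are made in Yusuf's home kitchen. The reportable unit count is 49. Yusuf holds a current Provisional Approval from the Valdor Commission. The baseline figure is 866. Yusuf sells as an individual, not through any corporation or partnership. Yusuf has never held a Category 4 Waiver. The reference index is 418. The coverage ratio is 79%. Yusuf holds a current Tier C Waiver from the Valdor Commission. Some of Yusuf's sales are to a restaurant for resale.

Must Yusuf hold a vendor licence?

No — exception (c) applies; Yusuf is not required to hold a vendor licence.

Exception (a) does not apply: no current Class C Waiver is held.
Exception (b) is satisfied on its face — the jarred condiments are shelf-stable; an ingredient notice is displayed; the jarred condiments are home-kitchen produced. But applying paragraph (g): (g) operates against (b): aggregate throughput is 1,410 units, less than the 1,670 units limit. (b) is therefore removed.
Exception (c) is satisfied on its face — a current Provisional Approval is held; a current Tier E Declaration is held. Under paragraphs (h)–(n): (h) would limit (c) — a current Tier C Waiver is held — but (i) sets (h) aside: (i) applies — the coverage ratio is 79%, meeting the 74% threshold. (j) would limit (i) — the baseline figure is 866, under the 910 limit — but (k) sets (j) aside: (k) operates against (j): the jarred condiments contain meat. (l) would limit (k) — a current Standing Declaration is held — but (m) sets (l) aside: (m) operates against (l): a current Class 6 Registration is held. (n) does not operate here (the Category 4 Waiver is not current), so (m) stands. Exception (c) stands.
Exception (d) is satisfied on its face — the reference index is 418, below the 577 limit; the number of selling days per month is 5, less than the 6 limit. However, paragraphs (o)–(p) must be considered: (o) operates against (d): the qualifying period is 235 days, under the 245 days limit. (p), which would lift (o), is not triggered — there is no Standing Approval in force. Exception (d) does not apply.
Exception (e)'s conditions are all satisfied: a Cottage Food Declaration is on file; the seller is a natural person. Turning to paragraph (q): (q) operates against (e): the compliance score is 73 points, less than the 88 points limit. Exception (e) does not apply.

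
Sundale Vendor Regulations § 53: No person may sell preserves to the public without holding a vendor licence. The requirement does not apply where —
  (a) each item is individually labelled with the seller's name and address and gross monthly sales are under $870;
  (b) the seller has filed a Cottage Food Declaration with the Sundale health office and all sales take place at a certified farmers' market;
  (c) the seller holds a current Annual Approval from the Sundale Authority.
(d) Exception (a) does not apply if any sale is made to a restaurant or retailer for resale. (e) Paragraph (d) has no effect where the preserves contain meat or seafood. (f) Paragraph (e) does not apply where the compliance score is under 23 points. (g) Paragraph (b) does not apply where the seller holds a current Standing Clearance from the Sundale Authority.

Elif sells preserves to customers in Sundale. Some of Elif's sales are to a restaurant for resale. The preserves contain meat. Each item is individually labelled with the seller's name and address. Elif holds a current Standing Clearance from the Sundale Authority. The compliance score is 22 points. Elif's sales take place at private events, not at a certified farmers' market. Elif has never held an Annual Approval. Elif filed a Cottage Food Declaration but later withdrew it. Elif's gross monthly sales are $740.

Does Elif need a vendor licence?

Yes — Elif must hold a vendor licence.

All of (a)'s requirements are met (items are individually labelled; gross monthly sales are $740, under the $870 limit). However, paragraphs (d)–(f) must be considered: (d) operates against (a): some sales are to a restaurant for resale. (e) is engaged (the preserves contain meat), but is set aside by (f): (f) operates against (e): the compliance score is 22 points, under the 23 points limit. So (a) is unavailable.
Exception (b) does not apply: the Cottage Food Declaration was withdrawn.
Exception (c) requires that the seller holds a current Annual Approval from the Sundale Authority; but the Annual Approval is not current, so (c) is unavailable.
None of the exceptions is available; § 53 applies in full.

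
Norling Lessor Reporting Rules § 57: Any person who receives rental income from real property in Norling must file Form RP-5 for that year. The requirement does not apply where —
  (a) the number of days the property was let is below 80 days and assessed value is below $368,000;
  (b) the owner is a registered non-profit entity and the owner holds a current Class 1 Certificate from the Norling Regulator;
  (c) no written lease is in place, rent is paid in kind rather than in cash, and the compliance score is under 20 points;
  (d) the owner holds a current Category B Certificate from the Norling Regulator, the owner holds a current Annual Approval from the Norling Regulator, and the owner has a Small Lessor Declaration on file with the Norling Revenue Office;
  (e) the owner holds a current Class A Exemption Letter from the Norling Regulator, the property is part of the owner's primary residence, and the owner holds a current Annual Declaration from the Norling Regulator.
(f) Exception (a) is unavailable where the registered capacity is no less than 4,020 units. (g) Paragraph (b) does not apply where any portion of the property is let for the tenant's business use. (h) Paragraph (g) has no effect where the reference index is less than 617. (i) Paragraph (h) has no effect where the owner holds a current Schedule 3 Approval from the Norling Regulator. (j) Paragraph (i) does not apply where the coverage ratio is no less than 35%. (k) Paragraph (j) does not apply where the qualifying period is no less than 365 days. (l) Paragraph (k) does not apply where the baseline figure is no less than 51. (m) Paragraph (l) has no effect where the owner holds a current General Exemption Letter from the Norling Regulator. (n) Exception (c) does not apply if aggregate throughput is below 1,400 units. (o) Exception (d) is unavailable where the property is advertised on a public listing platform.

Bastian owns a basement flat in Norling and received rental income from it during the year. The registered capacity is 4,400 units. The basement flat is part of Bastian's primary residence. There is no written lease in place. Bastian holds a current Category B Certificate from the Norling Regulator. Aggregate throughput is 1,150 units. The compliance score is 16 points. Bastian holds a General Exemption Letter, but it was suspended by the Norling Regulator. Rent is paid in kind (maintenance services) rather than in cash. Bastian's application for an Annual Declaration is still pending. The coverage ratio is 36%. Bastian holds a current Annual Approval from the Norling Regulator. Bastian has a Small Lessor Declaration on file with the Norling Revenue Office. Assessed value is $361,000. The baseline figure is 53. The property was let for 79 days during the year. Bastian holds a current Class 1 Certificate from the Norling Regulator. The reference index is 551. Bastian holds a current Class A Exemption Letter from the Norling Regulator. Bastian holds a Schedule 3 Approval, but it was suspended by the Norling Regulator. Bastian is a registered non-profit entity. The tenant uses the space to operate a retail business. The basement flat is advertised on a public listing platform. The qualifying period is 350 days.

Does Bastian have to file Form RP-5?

All of (a)'s requirements are met (the number of days the property was let is 79 days, below the 80 days limit; assessed value is $361,000, below the $368,000 limit). Turning to paragraph (f): (f) operates against (a): the registered capacity is 4,400 units, meeting the 4,020 units threshold. (a) is therefore removed.
Exception (b)'s conditions are all satisfied: Bastian is a registered non-profit; a current Class 1 Certificate is held. Under paragraphs (g)–(m): (g) is triggered (the space is let for business use), but yields to (h): (h) operates against (g): the reference index is 551, less than the 617 limit. (i) is not engaged (no current Schedule 3 Approval is held), so (h) stands. (b) remains available.
Exception (c): there is no written lease; rent is paid in kind; the compliance score is 16 points, under the 20 points limit — every condition holds. But: (n) operates — aggregate throughput is 1,150 units, below the 1,400 units limit. (c) is therefore removed.
Exception (d) is satisfied on its face — a current Category B Certificate is held; a current Annual Approval is held; a Small Lessor Declaration is on file. However, paragraph (o) must be considered: (o) operates against (d): the property is publicly advertised. (d) is therefore removed.
Exception (e) does not apply: no current Annual Declaration is held.

No — exception (b) applies; Bastian is not required to file Form RP-5.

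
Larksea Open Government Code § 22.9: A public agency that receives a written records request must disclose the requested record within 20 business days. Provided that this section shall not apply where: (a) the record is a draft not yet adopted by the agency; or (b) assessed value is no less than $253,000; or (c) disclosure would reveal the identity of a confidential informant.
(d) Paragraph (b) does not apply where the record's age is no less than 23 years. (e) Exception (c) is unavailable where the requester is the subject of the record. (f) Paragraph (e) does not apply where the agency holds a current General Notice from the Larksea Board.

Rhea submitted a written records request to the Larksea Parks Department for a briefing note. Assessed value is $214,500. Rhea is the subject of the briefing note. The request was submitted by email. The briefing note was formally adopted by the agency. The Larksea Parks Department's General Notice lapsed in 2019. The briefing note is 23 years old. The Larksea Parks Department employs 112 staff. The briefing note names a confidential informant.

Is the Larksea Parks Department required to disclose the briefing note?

Exception (a) does not apply: the briefing note has been formally adopted.
Exception (b) does not apply: assessed value is $214,500, short of $253,000.
Exception (c) is satisfied on its face — the briefing note names a confidential informant. Turning to paragraphs (e)–(f): (e) operates — Rhea is the subject of the briefing note. (f), which would lift (e), is not engaged — no current General Notice is held. (c) is therefore removed.
Every exception is unavailable, so the rule governs.

Yes — the Larksea Parks Department must disclose the briefing note.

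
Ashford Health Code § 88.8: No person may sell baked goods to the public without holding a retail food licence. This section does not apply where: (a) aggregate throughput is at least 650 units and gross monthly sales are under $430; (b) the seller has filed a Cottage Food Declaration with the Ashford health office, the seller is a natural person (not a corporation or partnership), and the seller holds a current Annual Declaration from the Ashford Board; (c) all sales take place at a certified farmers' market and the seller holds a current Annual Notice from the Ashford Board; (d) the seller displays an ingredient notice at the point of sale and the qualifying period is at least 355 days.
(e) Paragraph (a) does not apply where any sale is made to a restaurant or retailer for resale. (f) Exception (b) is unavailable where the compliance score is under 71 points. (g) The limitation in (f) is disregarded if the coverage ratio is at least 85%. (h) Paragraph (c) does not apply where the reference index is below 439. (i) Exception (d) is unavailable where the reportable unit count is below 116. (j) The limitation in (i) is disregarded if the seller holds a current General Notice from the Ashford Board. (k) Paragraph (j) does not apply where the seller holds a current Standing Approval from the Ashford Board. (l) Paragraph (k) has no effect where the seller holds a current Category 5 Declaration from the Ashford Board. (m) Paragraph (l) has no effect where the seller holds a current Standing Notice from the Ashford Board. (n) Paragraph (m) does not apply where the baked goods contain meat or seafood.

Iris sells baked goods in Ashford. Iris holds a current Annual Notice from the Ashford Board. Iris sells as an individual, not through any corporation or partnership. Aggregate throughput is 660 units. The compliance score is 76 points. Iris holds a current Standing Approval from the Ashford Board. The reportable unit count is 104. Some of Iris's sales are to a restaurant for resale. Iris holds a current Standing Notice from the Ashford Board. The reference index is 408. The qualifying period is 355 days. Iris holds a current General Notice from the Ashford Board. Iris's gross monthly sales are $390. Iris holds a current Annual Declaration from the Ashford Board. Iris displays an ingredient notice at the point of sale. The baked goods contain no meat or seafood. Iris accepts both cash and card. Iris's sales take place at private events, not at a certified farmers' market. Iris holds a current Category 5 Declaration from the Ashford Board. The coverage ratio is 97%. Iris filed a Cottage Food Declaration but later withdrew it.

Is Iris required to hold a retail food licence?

Exception (a): aggregate throughput is 660 units, meeting the 650 units threshold; gross monthly sales are $390, under the $430 limit — every condition holds. However, paragraph (e) must be considered: (e) operates against (a): some sales are to a restaurant for resale. (a) is therefore removed.
Exception (b) requires that the seller has filed a Cottage Food Declaration with the Ashford health office; but the Cottage Food Declaration was withdrawn, so (b) is unavailable.
Exception (c) requires that all sales take place at a certified farmers' market; but sales are at private events, not a certified farmers' market, so (c) is unavailable.
All of (d)'s requirements are met (an ingredient notice is displayed; the qualifying period is 355 days, meeting the 355 days threshold). But: (i) operates against (d): the reportable unit count is 104, below the 116 limit. (j) would limit (i) — a current General Notice is held — but (k) sets (j) aside: (k) operates — a current Standing Approval is held. (l) applies (a current Category 5 Declaration is held), but yields to (m): (m) operates against (l): a current Standing Notice is held. (n), which would lift (m), is not engaged — the baked goods contain no meat or seafood. So (d) is unavailable.
Every exception is unavailable, so the rule governs.

Yes — Iris must hold a retail food licence.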